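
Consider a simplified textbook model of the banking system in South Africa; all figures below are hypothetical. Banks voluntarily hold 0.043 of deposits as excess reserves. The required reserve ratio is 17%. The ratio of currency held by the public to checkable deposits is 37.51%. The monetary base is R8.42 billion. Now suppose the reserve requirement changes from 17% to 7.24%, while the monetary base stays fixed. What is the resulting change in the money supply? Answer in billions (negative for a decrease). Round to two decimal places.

Initially m₁ = (1 + 0.3751) / (0.17 + 0.043 + 0.3751) ≈ 2.3382, so M₁ = 2.3382 × 8.42 ≈ 19.6876 billion.
After the change m₂ = (1 + 0.3751) / (0.0724 + 0.043 + 0.3751) ≈ 2.8035, so M₂ = 2.8035 × 8.42 ≈ 23.6055 billion.
ΔM = M₂ − M₁ = 23.6055 − 19.6876 = 3.9179 billion.

R3.92 billion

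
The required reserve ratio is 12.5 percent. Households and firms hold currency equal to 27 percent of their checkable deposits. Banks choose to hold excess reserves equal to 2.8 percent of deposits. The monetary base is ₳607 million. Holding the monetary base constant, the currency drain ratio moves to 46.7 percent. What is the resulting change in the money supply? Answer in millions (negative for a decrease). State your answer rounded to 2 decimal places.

-386.19 million

Initially m₁ = (1 + 0.27) / (0.125 + 0.028 + 0.27) ≈ 3.002364, so M₁ = 3.002364 × 607 ≈ 1822.4349 million.
After the change m₂ = (1 + 0.467) / (0.125 + 0.028 + 0.467) ≈ 2.366129, so M₂ = 2.366129 × 607 ≈ 1436.2403 million.
ΔM = M₂ − M₁ = 1436.2403 − 1822.4349 = -386.1946 million.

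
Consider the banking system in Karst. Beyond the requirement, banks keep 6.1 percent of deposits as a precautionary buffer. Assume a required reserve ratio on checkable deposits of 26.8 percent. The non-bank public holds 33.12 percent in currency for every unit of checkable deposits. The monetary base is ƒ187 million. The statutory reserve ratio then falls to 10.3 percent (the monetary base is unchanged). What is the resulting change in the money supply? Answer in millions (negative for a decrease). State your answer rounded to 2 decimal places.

ƒ125.64 million

Initially m₁ = (1 + 0.3312) / (0.268 + 0.061 + 0.3312) ≈ 2.016359, so M₁ = 2.016359 × 187 ≈ 377.0591 million.
After the change m₂ = (1 + 0.3312) / (0.103 + 0.061 + 0.3312) ≈ 2.688207, so M₂ = 2.688207 × 187 ≈ 502.6947 million.
ΔM = M₂ − M₁ = 502.6947 − 377.0591 = 125.6356 million.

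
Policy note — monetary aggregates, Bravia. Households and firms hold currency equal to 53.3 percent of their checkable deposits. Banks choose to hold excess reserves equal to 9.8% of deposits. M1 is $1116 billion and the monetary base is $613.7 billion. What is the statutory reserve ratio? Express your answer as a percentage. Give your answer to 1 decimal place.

Using m = M/MB = 1116/613.7 ≈ 1.818478. Since m = (1 + c)/(c + rr + e), the denominator satisfies c + rr + e = (1 + c)/m = (1 + 0.533) / 1.818478 ≈ 0.843013.
With c = 0.533 and e = 0.098, the statutory reserve ratio is 0.843013 − 0.533 − 0.098 = 0.212013.

21.2%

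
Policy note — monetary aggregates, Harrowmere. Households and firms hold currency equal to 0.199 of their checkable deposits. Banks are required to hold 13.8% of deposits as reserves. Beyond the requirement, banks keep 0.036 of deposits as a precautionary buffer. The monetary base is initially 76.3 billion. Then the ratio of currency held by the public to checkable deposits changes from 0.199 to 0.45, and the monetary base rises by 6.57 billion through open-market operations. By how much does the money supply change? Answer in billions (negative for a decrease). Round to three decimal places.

Before: m₁ = (1 + 0.199) / (0.138 + 0.036 + 0.199) ≈ 3.214477, MB₁ = 76.3, so M₁ = 3.214477 × 76.3 ≈ 245.2646 billion.
After: m₂ = (1 + 0.45) / (0.138 + 0.036 + 0.45) ≈ 2.323718, MB₂ = 76.3 + 6.57 = 82.87, so M₂ = 2.323718 × 82.87 ≈ 192.5665 billion.
ΔM = M₂ − M₁ = 192.5665 − 245.2646 = -52.6981 billion.

-52.698 billion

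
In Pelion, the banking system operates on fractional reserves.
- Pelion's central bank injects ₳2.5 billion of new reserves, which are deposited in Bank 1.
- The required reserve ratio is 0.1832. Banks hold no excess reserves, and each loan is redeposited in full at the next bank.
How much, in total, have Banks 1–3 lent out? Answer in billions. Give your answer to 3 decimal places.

Bank i lends (1 − rr)^i of the original deposit: Bank 1 lends 2.5·0.8168 = 2.0420, Bank 2 lends 2.5·0.8168² ≈ 1.6679, and so on.
Summing a geometric series: total = 2.5·[0.8168·(1 − 0.8168^3) / (1 − 0.8168)] ≈ 5.0723 billion.

₳5.072 billion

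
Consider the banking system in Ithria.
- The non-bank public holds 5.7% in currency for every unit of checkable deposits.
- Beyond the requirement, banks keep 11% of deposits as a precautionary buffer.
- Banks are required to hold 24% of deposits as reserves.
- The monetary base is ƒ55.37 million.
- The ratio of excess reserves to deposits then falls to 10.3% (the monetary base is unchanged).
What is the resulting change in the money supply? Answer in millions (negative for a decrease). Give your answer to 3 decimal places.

Initially m₁ = (1 + 0.057) / (0.24 + 0.11 + 0.057) ≈ 2.597052, so M₁ = 2.597052 × 55.37 ≈ 143.7988 million.
After the change m₂ = (1 + 0.057) / (0.24 + 0.103 + 0.057) = 2.642500, so M₂ = 2.642500 × 55.37 ≈ 146.3152 million.
ΔM = M₂ − M₁ = 146.3152 − 143.7988 = 2.5164 million.

ƒ2.516 million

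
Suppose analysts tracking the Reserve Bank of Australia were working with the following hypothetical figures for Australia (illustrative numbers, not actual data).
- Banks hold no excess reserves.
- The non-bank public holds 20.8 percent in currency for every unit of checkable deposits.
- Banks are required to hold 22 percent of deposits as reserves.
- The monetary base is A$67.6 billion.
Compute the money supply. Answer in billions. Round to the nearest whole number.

The money multiplier is m = (1 + c) / (rr + c) = (1 + 0.208) / (0.22 + 0.208) ≈ 2.8224.
So M = m × MB = 2.8224 × 67.6 ≈ 190.7942 billion.

A$191 billion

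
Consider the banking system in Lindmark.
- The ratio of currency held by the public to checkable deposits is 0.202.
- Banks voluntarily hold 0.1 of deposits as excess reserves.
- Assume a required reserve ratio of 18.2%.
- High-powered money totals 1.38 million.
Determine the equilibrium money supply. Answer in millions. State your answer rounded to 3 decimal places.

3.427 million

The money multiplier is m = (1 + c) / (rr + e + c) = (1 + 0.202) / (0.182 + 0.1 + 0.202) ≈ 2.48347.
So M = m × MB = 2.48347 × 1.38 ≈ 3.4272 million.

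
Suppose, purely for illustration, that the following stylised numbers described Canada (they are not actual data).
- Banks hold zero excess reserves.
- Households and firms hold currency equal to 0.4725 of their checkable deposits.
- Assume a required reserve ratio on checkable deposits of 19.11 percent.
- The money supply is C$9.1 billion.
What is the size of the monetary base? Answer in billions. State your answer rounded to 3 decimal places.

The money multiplier is m = (1 + c) / (rr + c) = (1 + 0.4725) / (0.1911 + 0.4725) ≈ 2.21896.
MB = M / m = 9.1 / 2.21896 ≈ 4.101 billion.

C$4.101 billion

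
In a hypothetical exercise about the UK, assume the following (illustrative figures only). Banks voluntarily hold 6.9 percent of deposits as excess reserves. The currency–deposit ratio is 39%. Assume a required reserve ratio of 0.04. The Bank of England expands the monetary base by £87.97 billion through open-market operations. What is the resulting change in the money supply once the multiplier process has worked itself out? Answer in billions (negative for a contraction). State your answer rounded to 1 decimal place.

The money multiplier is m = (1 + c) / (rr + e + c) = (1 + 0.39) / (0.04 + 0.069 + 0.39) ≈ 2.7856.
The purchase adds 87.97 billion of base, so ΔM = m × ΔMB = 2.7856 × (+87.97) ≈ 245.0492 billion.

£245.0 billion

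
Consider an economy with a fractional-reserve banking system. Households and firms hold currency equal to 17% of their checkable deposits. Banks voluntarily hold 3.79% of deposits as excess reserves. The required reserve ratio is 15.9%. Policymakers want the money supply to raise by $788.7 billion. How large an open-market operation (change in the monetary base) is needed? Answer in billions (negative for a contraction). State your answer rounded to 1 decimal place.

$247.3 billion

The money multiplier is m = (1 + c) / (rr + e + c) = (1 + 0.17) / (0.159 + 0.0379 + 0.17) ≈ 3.18888.
ΔMB = ΔM / m = (+788.7) / 3.18888 ≈ 247.3282 billion.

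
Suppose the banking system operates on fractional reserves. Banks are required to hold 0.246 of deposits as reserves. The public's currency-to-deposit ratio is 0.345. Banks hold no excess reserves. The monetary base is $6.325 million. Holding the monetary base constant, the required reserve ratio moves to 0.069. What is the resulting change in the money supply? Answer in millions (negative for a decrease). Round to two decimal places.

Initially m₁ = (1 + 0.345) / (0.246 + 0.345) ≈ 2.2758, so M₁ = 2.2758 × 6.325 ≈ 14.3944 million.
After the change m₂ = (1 + 0.345) / (0.069 + 0.345) ≈ 3.2488, so M₂ = 3.2488 × 6.325 ≈ 20.5487 million.
ΔM = M₂ − M₁ = 20.5487 − 14.3944 = 6.1543 million.

$6.15 million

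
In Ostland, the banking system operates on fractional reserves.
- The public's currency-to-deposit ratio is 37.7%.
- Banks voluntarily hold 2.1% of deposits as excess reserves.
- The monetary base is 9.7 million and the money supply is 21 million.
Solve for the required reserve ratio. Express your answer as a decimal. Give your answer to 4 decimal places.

Using m = M/MB = 21/9.7 ≈ 2.164948. Since m = (1 + c)/(c + rr + e), the denominator satisfies c + rr + e = (1 + c)/m = (1 + 0.377) / 2.164948 ≈ 0.636043.
With c = 0.377 and e = 0.021, the required reserve ratio is 0.636043 − 0.377 − 0.021 = 0.238043.

0.2380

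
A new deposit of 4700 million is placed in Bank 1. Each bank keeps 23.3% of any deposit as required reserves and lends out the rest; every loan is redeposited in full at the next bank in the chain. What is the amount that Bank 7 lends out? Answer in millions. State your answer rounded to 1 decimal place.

733.9 million

Each bank lends a fraction (1 − rr) = 0.7670 of the deposit it receives, so Bank 7 receives 4700·0.7670^6 and lends 4700·0.7670^7 ≈ 733.9482 million.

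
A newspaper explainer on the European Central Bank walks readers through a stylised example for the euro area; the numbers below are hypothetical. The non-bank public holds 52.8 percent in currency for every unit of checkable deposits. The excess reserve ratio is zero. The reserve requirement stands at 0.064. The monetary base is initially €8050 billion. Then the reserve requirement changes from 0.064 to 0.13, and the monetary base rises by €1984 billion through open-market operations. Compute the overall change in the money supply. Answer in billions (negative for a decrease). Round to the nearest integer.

Before: m₁ = (1 + 0.528) / (0.064 + 0.528) ≈ 2.581081, MB₁ = 8050, so M₁ = 2.581081 × 8050 ≈ 20777.702 billion.
After: m₂ = (1 + 0.528) / (0.13 + 0.528) ≈ 2.322188, MB₂ = 8050 + 1984 = 10034, so M₂ = 2.322188 × 10034 ≈ 23300.8344 billion.
ΔM = M₂ − M₁ = 23300.8344 − 20777.702 = 2523.1324 billion.

€2523 billion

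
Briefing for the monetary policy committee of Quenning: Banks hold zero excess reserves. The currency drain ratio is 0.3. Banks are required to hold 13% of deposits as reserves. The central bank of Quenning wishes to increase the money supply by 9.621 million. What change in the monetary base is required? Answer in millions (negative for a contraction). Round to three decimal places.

The money multiplier is m = (1 + c) / (rr + c) = (1 + 0.3) / (0.13 + 0.3) ≈ 3.02326.
ΔMB = ΔM / m = (+9.621) / 3.02326 ≈ 3.1823 million.

3.182 million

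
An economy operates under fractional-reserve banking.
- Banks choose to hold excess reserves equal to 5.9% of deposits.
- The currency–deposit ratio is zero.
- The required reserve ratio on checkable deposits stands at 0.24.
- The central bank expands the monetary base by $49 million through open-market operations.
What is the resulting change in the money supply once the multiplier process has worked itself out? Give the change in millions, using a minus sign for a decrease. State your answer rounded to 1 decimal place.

The money multiplier is m = 1 / (rr + e) = 1 / (0.24 + 0.059) ≈ 3.3445.
The purchase adds 49 million of base, so ΔM = m × ΔMB = 3.3445 × (+49) = 163.8805 million.

$163.9 million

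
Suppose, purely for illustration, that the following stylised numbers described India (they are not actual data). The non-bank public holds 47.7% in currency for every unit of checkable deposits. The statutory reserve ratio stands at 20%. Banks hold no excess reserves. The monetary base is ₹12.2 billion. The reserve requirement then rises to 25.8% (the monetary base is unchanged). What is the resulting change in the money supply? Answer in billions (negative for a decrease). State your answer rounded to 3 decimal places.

-2.100 billion

Initially m₁ = (1 + 0.477) / (0.2 + 0.477) ≈ 2.181684, so M₁ = 2.181684 × 12.2 ≈ 26.6165 billion.
After the change m₂ = (1 + 0.477) / (0.258 + 0.477) ≈ 2.009524, so M₂ = 2.009524 × 12.2 ≈ 24.5162 billion.
ΔM = M₂ − M₁ = 24.5162 − 26.6165 = -2.1003 billion.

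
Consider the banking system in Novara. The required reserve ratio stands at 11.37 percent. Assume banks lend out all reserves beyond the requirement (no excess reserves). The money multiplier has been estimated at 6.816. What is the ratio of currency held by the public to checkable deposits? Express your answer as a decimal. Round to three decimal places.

Using m = 6.816. From m = (1 + c)/(c + rr + e), rearranging gives 1 + c = m·(c + rr + e), so c·(1 − m) = m·(rr + e) − 1.
Hence c = [m·(rr + e) − 1]/(1 − m) = [6.816 × (0.1137 + 0) − 1] / (1 − 6.816) ≈ 0.038690.

0.039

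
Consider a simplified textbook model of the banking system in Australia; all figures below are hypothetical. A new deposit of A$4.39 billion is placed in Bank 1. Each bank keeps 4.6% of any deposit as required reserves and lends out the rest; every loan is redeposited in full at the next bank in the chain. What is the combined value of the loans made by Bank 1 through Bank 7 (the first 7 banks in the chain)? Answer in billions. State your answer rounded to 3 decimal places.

A$25.567 billion

Bank i lends (1 − rr)^i of the original deposit: Bank 1 lends 4.39·0.9540 ≈ 4.1881, Bank 2 lends 4.39·0.9540² ≈ 3.9954, and so on.
Summing a geometric series: total = 4.39·[0.9540·(1 − 0.9540^7) / (1 − 0.9540)] ≈ 25.5670 billion.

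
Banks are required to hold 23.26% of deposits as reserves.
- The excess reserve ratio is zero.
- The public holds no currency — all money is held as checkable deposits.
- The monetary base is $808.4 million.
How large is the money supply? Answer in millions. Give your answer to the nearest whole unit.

$3475 million

With no currency drain or excess reserves, the money multiplier is m = 1/rr = 1/0.2326 ≈ 4.2992.
Money supply M = m × MB = 4.2992 × 808.4 ≈ 3475.4733 million.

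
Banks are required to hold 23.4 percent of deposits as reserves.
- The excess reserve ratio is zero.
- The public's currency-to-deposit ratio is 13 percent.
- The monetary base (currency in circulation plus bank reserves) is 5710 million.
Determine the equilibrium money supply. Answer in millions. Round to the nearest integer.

17726 million

The money multiplier is m = (1 + c) / (rr + c) = (1 + 0.13) / (0.234 + 0.13) ≈ 3.10440.
So M = m × MB = 3.10440 × 5710 = 17726.124 million.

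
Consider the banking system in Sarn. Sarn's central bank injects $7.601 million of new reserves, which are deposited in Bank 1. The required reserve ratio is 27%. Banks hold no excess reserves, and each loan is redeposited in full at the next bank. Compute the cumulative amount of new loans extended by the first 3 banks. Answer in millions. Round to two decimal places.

Bank i lends (1 − rr)^i of the original deposit: Bank 1 lends 7.601·0.7300 ≈ 5.5487, Bank 2 lends 7.601·0.7300² ≈ 4.0506, and so on.
Summing a geometric series: total = 7.601·[0.7300·(1 − 0.7300^3) / (1 − 0.7300)] ≈ 12.5562 million.

$12.56 million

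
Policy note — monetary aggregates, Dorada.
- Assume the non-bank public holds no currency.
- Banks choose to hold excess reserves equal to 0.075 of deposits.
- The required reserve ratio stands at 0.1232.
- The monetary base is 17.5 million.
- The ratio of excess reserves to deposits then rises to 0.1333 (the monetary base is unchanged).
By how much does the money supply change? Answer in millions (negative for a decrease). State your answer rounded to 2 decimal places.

Initially m₁ = 1 / (0.1232 + 0.075) ≈ 5.04541, so M₁ = 5.04541 × 17.5 ≈ 88.2947 million.
After the change m₂ = 1 / (0.1232 + 0.1333) ≈ 3.89864, so M₂ = 3.89864 × 17.5 = 68.2262 million.
ΔM = M₂ − M₁ = 68.2262 − 88.2947 = -20.0685 million.

-20.07 million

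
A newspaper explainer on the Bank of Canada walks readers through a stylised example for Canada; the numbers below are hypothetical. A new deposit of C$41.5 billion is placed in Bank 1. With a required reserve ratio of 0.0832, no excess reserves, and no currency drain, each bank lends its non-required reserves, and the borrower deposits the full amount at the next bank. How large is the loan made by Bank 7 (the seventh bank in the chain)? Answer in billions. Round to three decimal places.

Each bank lends a fraction (1 − rr) = 0.9168 of the deposit it receives, so Bank 7 receives 41.5·0.9168^6 and lends 41.5·0.9168^7 ≈ 22.5928 billion.

C$22.593 billion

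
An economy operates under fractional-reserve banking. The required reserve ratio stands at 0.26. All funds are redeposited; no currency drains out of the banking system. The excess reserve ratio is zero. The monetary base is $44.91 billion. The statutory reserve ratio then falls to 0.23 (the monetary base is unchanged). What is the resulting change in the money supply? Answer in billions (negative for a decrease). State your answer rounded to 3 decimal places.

Initially m₁ = 1 / (0.26) ≈ 3.846154, so M₁ = 3.846154 × 44.91 ≈ 172.7308 billion.
After the change m₂ = 1 / (0.23) ≈ 4.347826, so M₂ = 4.347826 × 44.91 ≈ 195.2609 billion.
ΔM = M₂ − M₁ = 195.2609 − 172.7308 = 22.5301 billion.

$22.530 billion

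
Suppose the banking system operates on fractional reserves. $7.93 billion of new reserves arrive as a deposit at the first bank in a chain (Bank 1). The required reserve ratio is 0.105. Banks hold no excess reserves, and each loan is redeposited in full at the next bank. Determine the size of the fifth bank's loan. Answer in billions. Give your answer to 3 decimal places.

Each bank lends a fraction (1 − rr) = 0.8950 of the deposit it receives, so Bank 5 receives 7.93·0.8950^4 and lends 7.93·0.8950^5 ≈ 4.5540 billion.

$4.554 billion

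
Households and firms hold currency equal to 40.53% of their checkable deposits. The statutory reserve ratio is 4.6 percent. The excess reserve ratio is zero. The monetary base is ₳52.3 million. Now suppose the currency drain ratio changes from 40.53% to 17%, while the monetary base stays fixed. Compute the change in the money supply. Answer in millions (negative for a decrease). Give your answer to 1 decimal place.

Initially m₁ = (1 + 0.4053) / (0.046 + 0.4053) ≈ 3.1139, so M₁ = 3.1139 × 52.3 ≈ 162.857 million.
After the change m₂ = (1 + 0.17) / (0.046 + 0.17) ≈ 5.4167, so M₂ = 5.4167 × 52.3 ≈ 283.2934 million.
ΔM = M₂ − M₁ = 283.2934 − 162.857 = 120.4364 million.

₳120.4 million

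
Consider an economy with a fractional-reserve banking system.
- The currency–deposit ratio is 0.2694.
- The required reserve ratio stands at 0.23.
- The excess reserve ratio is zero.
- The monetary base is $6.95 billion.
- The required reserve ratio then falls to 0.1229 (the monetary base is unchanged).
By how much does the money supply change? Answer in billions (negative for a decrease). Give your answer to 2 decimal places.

Initially m₁ = (1 + 0.2694) / (0.23 + 0.2694) ≈ 2.5419, so M₁ = 2.5419 × 6.95 ≈ 17.6662 billion.
After the change m₂ = (1 + 0.2694) / (0.1229 + 0.2694) ≈ 3.2358, so M₂ = 3.2358 × 6.95 ≈ 22.4888 billion.
ΔM = M₂ − M₁ = 22.4888 − 17.6662 = 4.8226 billion.

$4.82 billion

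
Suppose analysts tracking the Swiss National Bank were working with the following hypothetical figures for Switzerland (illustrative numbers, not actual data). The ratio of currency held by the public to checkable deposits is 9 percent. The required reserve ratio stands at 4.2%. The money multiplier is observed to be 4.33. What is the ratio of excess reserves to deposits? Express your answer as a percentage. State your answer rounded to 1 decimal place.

12.0%

Using m = 4.33. Since m = (1 + c)/(c + rr + e), the denominator satisfies c + rr + e = (1 + c)/m = (1 + 0.09) / 4.33 ≈ 0.251732.
With c = 0.09 and rr = 0.042, the ratio of excess reserves to deposits is 0.251732 − 0.09 − 0.042 = 0.119732.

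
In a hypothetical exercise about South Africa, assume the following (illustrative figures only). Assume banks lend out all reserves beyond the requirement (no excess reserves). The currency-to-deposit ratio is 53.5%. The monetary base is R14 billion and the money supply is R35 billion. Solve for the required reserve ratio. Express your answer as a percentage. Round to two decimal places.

7.90%

Using m = M/MB = 35/14 = 2.500000. Since m = (1 + c)/(c + rr + e), the denominator satisfies c + rr + e = (1 + c)/m = (1 + 0.535) / 2.500000 = 0.614000.
With c = 0.535 and e = 0, the required reserve ratio is 0.614000 − 0.535 − 0 = 0.079.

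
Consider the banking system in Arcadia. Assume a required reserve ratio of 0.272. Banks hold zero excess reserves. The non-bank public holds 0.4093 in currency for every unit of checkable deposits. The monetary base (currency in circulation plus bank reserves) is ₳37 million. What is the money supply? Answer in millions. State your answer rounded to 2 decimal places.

₳76.54 million

The money multiplier is m = (1 + c) / (rr + c) = (1 + 0.4093) / (0.272 + 0.4093) ≈ 2.06855.
So M = m × MB = 2.06855 × 37 ≈ 76.5363 million.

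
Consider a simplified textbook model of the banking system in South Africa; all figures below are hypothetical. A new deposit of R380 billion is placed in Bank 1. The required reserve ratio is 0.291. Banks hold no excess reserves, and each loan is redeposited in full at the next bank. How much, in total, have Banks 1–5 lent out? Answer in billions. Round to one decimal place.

Bank i lends (1 − rr)^i of the original deposit: Bank 1 lends 380·0.7090 = 269.4200, Bank 2 lends 380·0.7090² ≈ 191.0188, and so on.
Summing a geometric series: total = 380·[0.7090·(1 − 0.7090^5) / (1 − 0.7090)] ≈ 759.9719 billion.

R760.0 billion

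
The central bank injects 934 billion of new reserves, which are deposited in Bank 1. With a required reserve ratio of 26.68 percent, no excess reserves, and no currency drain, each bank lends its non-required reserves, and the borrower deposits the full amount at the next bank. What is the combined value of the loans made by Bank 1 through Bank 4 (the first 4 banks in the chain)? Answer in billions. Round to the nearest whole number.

Bank i lends (1 − rr)^i of the original deposit: Bank 1 lends 934·0.7332 = 684.8088, Bank 2 lends 934·0.7332² ≈ 502.1018, and so on.
Summing a geometric series: total = 934·[0.7332·(1 − 0.7332^4) / (1 − 0.7332)] ≈ 1824.9727 billion.

1825 billion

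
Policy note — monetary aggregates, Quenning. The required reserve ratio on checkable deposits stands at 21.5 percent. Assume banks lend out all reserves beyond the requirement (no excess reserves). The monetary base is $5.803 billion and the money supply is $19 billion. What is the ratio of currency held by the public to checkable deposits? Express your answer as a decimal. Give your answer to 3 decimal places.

0.130

Using m = M/MB = 19/5.803 ≈ 3.274169. From m = (1 + c)/(c + rr + e), rearranging gives 1 + c = m·(c + rr + e), so c·(1 − m) = m·(rr + e) − 1.
Hence c = [m·(rr + e) − 1]/(1 − m) = [3.274169 × (0.215 + 0) − 1] / (1 − 3.274169) ≈ 0.130181.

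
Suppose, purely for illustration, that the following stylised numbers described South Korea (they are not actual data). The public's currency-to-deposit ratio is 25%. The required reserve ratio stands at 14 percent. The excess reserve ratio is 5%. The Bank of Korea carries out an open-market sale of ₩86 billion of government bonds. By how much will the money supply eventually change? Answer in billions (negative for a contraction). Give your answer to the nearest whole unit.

The money multiplier is m = (1 + c) / (rr + e + c) = (1 + 0.25) / (0.14 + 0.05 + 0.25) ≈ 2.8409.
The sale removes 86 billion of base, so ΔM = m × ΔMB = 2.8409 × (−86) = -244.3174 billion.

-244 billion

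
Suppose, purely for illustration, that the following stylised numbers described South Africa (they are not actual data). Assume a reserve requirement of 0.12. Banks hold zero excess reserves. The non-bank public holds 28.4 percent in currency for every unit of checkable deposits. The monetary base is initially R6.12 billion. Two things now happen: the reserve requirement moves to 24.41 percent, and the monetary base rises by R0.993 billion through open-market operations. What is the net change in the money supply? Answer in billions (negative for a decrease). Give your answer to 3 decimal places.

Before: m₁ = (1 + 0.284) / (0.12 + 0.284) ≈ 3.17822, MB₁ = 6.12, so M₁ = 3.17822 × 6.12 ≈ 19.4507 billion.
After: m₂ = (1 + 0.284) / (0.2441 + 0.284) ≈ 2.43136, MB₂ = 6.12 + 0.993 = 7.113, so M₂ = 2.43136 × 7.113 ≈ 17.2943 billion.
ΔM = M₂ − M₁ = 17.2943 − 19.4507 = -2.1564 billion.

-2.156 billion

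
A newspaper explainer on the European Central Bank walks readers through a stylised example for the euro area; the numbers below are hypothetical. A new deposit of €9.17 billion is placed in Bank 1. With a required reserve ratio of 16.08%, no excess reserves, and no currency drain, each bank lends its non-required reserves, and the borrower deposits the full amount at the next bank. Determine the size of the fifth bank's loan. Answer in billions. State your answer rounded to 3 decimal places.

€3.817 billion

Each bank lends a fraction (1 − rr) = 0.8392 of the deposit it receives, so Bank 5 receives 9.17·0.8392^4 and lends 9.17·0.8392^5 ≈ 3.8168 billion.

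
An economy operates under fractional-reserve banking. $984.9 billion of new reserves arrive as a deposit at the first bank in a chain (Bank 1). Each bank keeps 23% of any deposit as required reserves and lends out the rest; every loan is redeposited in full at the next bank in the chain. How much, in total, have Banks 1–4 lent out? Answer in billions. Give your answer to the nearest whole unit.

Bank i lends (1 − rr)^i of the original deposit: Bank 1 lends 984.9·0.7700 = 758.3730, Bank 2 lends 984.9·0.7700² ≈ 583.9472, and so on.
Summing a geometric series: total = 984.9·[0.7700·(1 − 0.7700^4) / (1 − 0.7700)] ≈ 2138.1819 billion.

$2138 billion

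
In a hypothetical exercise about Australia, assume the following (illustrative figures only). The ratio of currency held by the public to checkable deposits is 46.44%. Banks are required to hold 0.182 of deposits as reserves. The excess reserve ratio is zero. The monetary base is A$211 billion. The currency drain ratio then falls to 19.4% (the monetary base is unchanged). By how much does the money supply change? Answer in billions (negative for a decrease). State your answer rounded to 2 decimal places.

Initially m₁ = (1 + 0.4644) / (0.182 + 0.4644) ≈ 2.265470, so M₁ = 2.265470 × 211 ≈ 478.0142 billion.
After the change m₂ = (1 + 0.194) / (0.182 + 0.194) ≈ 3.175532, so M₂ = 3.175532 × 211 ≈ 670.0373 billion.
ΔM = M₂ − M₁ = 670.0373 − 478.0142 = 192.0231 billion.

A$192.02 billion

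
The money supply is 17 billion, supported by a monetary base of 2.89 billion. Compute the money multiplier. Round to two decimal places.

The money multiplier is m = M / MB = 17 / 2.89 ≈ 5.88235.

5.88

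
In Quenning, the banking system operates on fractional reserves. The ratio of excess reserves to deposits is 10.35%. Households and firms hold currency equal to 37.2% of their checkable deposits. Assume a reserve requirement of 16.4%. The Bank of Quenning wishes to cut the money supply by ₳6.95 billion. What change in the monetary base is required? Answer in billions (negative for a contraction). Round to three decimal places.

The money multiplier is m = (1 + c) / (rr + e + c) = (1 + 0.372) / (0.164 + 0.1035 + 0.372) ≈ 2.14543.
ΔMB = ΔM / m = (−6.95) / 2.14543 ≈ -3.2394 billion.

-3.239 billion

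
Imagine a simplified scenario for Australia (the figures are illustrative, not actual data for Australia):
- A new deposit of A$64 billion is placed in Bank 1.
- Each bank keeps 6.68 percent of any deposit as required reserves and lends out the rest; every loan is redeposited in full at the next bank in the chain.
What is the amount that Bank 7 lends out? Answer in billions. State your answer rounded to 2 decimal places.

A$39.45 billion

Each bank lends a fraction (1 − rr) = 0.9332 of the deposit it receives, so Bank 7 receives 64·0.9332^6 and lends 64·0.9332^7 ≈ 39.4460 billion.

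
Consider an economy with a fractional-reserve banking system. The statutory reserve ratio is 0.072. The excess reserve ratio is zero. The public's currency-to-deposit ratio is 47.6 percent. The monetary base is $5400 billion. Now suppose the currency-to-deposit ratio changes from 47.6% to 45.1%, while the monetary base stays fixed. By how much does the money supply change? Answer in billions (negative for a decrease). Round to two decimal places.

Initially m₁ = (1 + 0.476) / (0.072 + 0.476) ≈ 2.6934307, so M₁ = 2.6934307 × 5400 ≈ 14544.5258 billion.
After the change m₂ = (1 + 0.451) / (0.072 + 0.451) ≈ 2.7743786, so M₂ = 2.7743786 × 5400 ≈ 14981.6444 billion.
ΔM = M₂ − M₁ = 14981.6444 − 14544.5258 = 437.1186 billion.

$437.12 billion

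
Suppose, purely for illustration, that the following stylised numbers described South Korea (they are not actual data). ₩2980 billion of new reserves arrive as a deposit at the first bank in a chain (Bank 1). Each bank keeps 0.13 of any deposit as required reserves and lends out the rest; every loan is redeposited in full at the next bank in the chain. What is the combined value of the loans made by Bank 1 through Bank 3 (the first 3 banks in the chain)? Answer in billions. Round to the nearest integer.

Bank i lends (1 − rr)^i of the original deposit: Bank 1 lends 2980·0.8700 = 2592.6000, Bank 2 lends 2980·0.8700² = 2255.5620, and so on.
Summing a geometric series: total = 2980·[0.8700·(1 − 0.8700^3) / (1 − 0.8700)] ≈ 6810.5009 billion.

₩6811 billion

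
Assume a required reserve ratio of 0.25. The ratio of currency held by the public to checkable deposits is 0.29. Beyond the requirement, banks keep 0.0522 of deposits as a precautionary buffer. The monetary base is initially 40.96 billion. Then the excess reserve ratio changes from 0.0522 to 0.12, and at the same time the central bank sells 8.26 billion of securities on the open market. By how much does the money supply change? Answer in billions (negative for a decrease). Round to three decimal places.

-25.310 billion

Before: m₁ = (1 + 0.29) / (0.25 + 0.0522 + 0.29) ≈ 2.178318, MB₁ = 40.96, so M₁ = 2.178318 × 40.96 ≈ 89.2239 billion.
After: m₂ = (1 + 0.29) / (0.25 + 0.12 + 0.29) ≈ 1.954545, MB₂ = 40.96 − 8.26 = 32.7, so M₂ = 1.954545 × 32.7 ≈ 63.9136 billion.
ΔM = M₂ − M₁ = 63.9136 − 89.2239 = -25.3103 billion.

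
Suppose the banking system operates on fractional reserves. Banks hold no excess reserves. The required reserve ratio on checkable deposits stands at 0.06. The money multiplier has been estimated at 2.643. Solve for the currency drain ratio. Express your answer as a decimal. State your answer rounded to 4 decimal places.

0.5121

Using m = 2.643. From m = (1 + c)/(c + rr + e), rearranging gives 1 + c = m·(c + rr + e), so c·(1 − m) = m·(rr + e) − 1.
Hence c = [m·(rr + e) − 1]/(1 − m) = [2.643 × (0.06 + 0) − 1] / (1 − 2.643) ≈ 0.512124.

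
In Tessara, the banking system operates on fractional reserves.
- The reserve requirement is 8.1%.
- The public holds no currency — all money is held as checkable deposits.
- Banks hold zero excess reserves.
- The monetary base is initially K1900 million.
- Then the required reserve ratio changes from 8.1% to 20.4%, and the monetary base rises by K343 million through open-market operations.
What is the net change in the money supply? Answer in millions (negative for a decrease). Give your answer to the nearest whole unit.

Before: m₁ = 1 / (0.081) ≈ 12.34568, MB₁ = 1900, so M₁ = 12.34568 × 1900 = 23456.792 million.
After: m₂ = 1 / (0.204) ≈ 4.90196, MB₂ = 1900 + 343 = 2243, so M₂ = 4.90196 × 2243 ≈ 10995.0963 million.
ΔM = M₂ − M₁ = 10995.0963 − 23456.792 = -12461.6957 million.

-12462 million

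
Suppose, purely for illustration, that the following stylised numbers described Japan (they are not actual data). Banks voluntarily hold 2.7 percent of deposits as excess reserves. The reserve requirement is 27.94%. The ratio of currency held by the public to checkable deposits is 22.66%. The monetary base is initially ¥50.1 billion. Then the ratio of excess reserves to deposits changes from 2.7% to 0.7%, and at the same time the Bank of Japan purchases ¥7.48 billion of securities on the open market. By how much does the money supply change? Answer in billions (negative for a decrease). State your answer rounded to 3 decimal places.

¥22.380 billion

Before: m₁ = (1 + 0.2266) / (0.2794 + 0.027 + 0.2266) ≈ 2.301313, MB₁ = 50.1, so M₁ = 2.301313 × 50.1 ≈ 115.2958 billion.
After: m₂ = (1 + 0.2266) / (0.2794 + 0.007 + 0.2266) ≈ 2.391033, MB₂ = 50.1 + 7.48 = 57.58, so M₂ = 2.391033 × 57.58 ≈ 137.6757 billion.
ΔM = M₂ − M₁ = 137.6757 − 115.2958 = 22.3799 billion.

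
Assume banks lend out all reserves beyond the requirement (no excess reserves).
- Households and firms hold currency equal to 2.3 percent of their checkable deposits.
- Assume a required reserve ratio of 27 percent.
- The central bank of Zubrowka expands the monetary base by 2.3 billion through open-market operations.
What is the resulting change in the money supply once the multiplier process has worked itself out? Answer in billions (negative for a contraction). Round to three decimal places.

8.030 billion

The money multiplier is m = (1 + c) / (rr + c) = (1 + 0.023) / (0.27 + 0.023) ≈ 3.49147.
The purchase adds 2.3 billion of base, so ΔM = m × ΔMB = 3.49147 × (+2.3) ≈ 8.0304 billion.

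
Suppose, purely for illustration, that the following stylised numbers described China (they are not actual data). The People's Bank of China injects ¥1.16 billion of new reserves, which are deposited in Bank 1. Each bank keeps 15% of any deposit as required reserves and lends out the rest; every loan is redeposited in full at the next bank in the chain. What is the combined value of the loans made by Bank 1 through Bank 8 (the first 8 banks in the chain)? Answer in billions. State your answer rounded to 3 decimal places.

¥4.782 billion

Bank i lends (1 − rr)^i of the original deposit: Bank 1 lends 1.16·0.8500 = 0.9860, Bank 2 lends 1.16·0.8500² = 0.8381, and so on.
Summing a geometric series: total = 1.16·[0.8500·(1 − 0.8500^8) / (1 − 0.8500)] ≈ 4.7822 billion.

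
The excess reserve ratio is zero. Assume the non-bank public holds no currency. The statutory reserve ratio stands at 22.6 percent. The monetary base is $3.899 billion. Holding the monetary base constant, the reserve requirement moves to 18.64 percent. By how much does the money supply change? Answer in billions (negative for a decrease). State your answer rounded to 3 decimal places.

$3.665 billion

Initially m₁ = 1 / (0.226) ≈ 4.42478, so M₁ = 4.42478 × 3.899 ≈ 17.2522 billion.
After the change m₂ = 1 / (0.1864) ≈ 5.36481, so M₂ = 5.36481 × 3.899 ≈ 20.9174 billion.
ΔM = M₂ − M₁ = 20.9174 − 17.2522 = 3.6652 billion.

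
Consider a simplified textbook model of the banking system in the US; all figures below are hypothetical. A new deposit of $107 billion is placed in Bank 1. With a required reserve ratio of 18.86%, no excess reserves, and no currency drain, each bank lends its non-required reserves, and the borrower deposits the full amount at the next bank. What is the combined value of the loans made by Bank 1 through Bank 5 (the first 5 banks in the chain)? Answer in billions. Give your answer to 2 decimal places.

$298.44 billion

Bank i lends (1 − rr)^i of the original deposit: Bank 1 lends 107·0.8114 = 86.8198, Bank 2 lends 107·0.8114² ≈ 70.4456, and so on.
Summing a geometric series: total = 107·[0.8114·(1 − 0.8114^5) / (1 − 0.8114)] ≈ 298.4363 billion.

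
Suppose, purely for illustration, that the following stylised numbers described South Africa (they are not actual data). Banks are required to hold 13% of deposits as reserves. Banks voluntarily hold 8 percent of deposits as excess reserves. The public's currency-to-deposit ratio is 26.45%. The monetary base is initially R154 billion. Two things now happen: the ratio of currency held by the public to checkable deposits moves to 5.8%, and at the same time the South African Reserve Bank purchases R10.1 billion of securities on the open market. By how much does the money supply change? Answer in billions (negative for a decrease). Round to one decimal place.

Before: m₁ = (1 + 0.2645) / (0.13 + 0.08 + 0.2645) ≈ 2.66491, MB₁ = 154, so M₁ = 2.66491 × 154 ≈ 410.3961 billion.
After: m₂ = (1 + 0.058) / (0.13 + 0.08 + 0.058) ≈ 3.94776, MB₂ = 154 + 10.1 = 164.1, so M₂ = 3.94776 × 164.1 ≈ 647.8274 billion.
ΔM = M₂ − M₁ = 647.8274 − 410.3961 = 237.4313 billion.

R237.4 billion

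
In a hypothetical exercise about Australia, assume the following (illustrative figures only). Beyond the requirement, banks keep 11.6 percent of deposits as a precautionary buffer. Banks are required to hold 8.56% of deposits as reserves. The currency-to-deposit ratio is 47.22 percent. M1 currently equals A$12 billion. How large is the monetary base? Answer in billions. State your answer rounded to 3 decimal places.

A$5.492 billion

The money multiplier is m = (1 + c) / (rr + e + c) = (1 + 0.4722) / (0.0856 + 0.116 + 0.4722) ≈ 2.184921.
MB = M / m = 12 / 2.184921 ≈ 5.4922 billion.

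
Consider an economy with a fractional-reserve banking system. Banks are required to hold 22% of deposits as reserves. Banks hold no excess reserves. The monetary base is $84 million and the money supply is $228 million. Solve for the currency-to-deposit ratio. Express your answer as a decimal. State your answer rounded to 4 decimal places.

0.2350

Using m = M/MB = 228/84 ≈ 2.714286. From m = (1 + c)/(c + rr + e), rearranging gives 1 + c = m·(c + rr + e), so c·(1 − m) = m·(rr + e) − 1.
Hence c = [m·(rr + e) − 1]/(1 − m) = [2.714286 × (0.22 + 0) − 1] / (1 − 2.714286) ≈ 0.235000.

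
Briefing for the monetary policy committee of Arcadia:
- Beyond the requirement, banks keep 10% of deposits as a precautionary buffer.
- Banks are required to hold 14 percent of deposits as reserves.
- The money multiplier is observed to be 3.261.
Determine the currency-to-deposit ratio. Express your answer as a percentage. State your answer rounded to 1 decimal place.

9.6%

Using m = 3.261. From m = (1 + c)/(c + rr + e), rearranging gives 1 + c = m·(c + rr + e), so c·(1 − m) = m·(rr + e) − 1.
Hence c = [m·(rr + e) − 1]/(1 − m) = [3.261 × (0.14 + 0.1) − 1] / (1 − 3.261) ≈ 0.096134.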